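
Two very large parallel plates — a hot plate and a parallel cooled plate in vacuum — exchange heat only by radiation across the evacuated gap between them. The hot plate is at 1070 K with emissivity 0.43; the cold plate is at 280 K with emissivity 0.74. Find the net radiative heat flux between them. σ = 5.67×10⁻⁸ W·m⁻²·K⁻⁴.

For two infinite grey parallel plates, q = σ(T₁⁴ − T₂⁴)/(1/ε₁ + 1/ε₂ − 1).
T₁⁴ − T₂⁴ = 1.311×10¹² − 6.147×10⁹ = 1.305×10¹² K⁴.
1/ε₁ + 1/ε₂ − 1 = 2.326 + 1.351 − 1 = 2.677.
q = 5.67×10⁻⁸ × 1.305×10¹² / 2.677.

q ≈ 27600 W/m²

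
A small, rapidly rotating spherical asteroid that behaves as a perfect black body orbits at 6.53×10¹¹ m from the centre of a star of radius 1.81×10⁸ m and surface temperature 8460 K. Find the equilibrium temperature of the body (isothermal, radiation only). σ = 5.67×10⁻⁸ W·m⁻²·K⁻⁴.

The star's surface emits σT_*⁴; at distance d the flux is S = σT_*⁴(R_*/d)².
S = 5.67×10⁻⁸·(8460)⁴·(1.81×10⁸/6.53×10¹¹)² = 22.31 W/m².
For an isothermal sphere T⁴ = (1−a)S/(4σ) = 9.839×10⁷ K⁴.

T ≈ 99.6 K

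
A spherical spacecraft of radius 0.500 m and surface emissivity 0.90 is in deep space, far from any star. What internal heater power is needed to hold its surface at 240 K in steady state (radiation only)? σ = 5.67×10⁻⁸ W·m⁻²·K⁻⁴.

P ≈ 532 W

P = εσ·4πr²·T⁴.
4πr² = 3.142 m²; T⁴ = 3.318×10⁹ K⁴.
P = 0.90·5.67×10⁻⁸·3.142·3.318×10⁹.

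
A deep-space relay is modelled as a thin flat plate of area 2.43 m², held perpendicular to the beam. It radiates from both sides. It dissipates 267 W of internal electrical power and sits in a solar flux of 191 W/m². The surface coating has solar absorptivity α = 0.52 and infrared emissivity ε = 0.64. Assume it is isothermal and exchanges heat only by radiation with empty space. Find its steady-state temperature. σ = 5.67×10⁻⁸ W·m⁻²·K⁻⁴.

T ≈ 232 K

At steady state, absorbed solar power + internal power = radiated power.
Absorbed: α·S·A_cross = 0.52·191·2.430 = 241.3 W (cross-section A).
Total input = 241.3 + 267 = 508.3 W.
Radiated: εσ·A_surf·T⁴ with A_surf = 2A = 4.860 m².
T⁴ = 508.3/(0.64·5.67×10⁻⁸·4.860) = 2.882×10⁹ K⁴.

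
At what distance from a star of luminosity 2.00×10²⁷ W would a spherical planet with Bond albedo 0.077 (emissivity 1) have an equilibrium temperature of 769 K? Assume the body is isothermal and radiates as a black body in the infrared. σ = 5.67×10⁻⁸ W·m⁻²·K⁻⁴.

d ≈ 4.30×10¹⁰ m

For an isothermal black-emitting sphere, (1−a)S·πr² = σ·4πr²·T⁴ ⇒ S = 4σT⁴/(1−a).
S = 4·5.67×10⁻⁸·(769)⁴/0.923 = 85930 W/m².
Flux falls as S = L/(4πd²), so d = √(L/(4πS)) = √(2.00×10²⁷/(4π·85930)).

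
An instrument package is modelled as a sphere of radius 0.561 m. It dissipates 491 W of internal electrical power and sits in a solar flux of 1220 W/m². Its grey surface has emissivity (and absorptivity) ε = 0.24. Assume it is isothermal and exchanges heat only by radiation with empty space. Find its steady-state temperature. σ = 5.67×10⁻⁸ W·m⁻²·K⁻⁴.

T ≈ 347 K

At steady state, absorbed solar power + internal power = radiated power.
Absorbed: α·S·A_cross = 0.24·1220·0.9887 = 289.5 W (cross-section πr²).
Total input = 289.5 + 491 = 780.5 W.
Radiated: εσ·A_surf·T⁴ with A_surf = 4πr² = 3.955 m².
T⁴ = 780.5/(0.24·5.67×10⁻⁸·3.955) = 1.450×10¹⁰ K⁴.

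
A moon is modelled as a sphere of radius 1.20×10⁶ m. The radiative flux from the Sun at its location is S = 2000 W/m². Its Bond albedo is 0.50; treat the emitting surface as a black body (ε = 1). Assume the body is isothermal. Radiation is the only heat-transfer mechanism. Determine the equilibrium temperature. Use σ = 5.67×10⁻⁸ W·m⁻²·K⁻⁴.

At equilibrium, absorbed power = emitted power.
Absorbing cross-section = πr² = 4.524×10¹² m²; emitting surface = 4πr² = 1.810×10¹³ m² (ratio 4).
(1−a)S·A_cross = εσ·A_surf·T⁴  ⇒  T⁴ = (1−a)S/(4σ).
T⁴ = 0.500·2000/(4·5.67×10⁻⁸) = 4.409×10⁹ K⁴.
T = (4.409×10⁹)^(1/4).

T ≈ 258 K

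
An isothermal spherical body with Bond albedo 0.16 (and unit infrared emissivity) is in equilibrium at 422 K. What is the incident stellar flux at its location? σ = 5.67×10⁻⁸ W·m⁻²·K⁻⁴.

S ≈ 8560 W/m²

(1−a)S·πr² = σ·4πr²·T⁴ ⇒ S = 4σT⁴/(1−a).
S = 4·5.67×10⁻⁸·3.171×10¹⁰/0.840.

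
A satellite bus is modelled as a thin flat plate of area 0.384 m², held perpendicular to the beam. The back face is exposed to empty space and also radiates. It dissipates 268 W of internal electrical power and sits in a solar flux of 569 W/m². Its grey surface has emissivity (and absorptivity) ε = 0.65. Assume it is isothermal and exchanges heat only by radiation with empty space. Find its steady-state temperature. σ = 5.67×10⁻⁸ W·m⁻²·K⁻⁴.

At steady state, absorbed solar power + internal power = radiated power.
Absorbed: α·S·A_cross = 0.65·569·0.3840 = 142.0 W (cross-section A).
Total input = 142.0 + 268 = 410.0 W.
Radiated: εσ·A_surf·T⁴ with A_surf = 2A = 0.7680 m².
T⁴ = 410.0/(0.65·5.67×10⁻⁸·0.7680) = 1.449×10¹⁰ K⁴.

T ≈ 347 K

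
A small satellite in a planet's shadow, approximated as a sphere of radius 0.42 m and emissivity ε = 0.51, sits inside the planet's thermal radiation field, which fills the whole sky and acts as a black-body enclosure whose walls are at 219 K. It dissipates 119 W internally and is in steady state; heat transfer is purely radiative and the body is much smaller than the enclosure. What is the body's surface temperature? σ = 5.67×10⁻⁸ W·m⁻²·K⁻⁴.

T ≈ 254 K

For a small grey body in a large enclosure, net radiated power = εσA(T⁴ − T_w⁴).
Steady state: P = εσA(T⁴ − T_w⁴) with A = 4πr² = 2.217 m².
T⁴ = P/(εσA) + T_w⁴ = 119/(0.51·5.67×10⁻⁸·2.217) + (219)⁴
    = 1.856×10⁹ + 2.300×10⁹ = 4.157×10⁹ K⁴.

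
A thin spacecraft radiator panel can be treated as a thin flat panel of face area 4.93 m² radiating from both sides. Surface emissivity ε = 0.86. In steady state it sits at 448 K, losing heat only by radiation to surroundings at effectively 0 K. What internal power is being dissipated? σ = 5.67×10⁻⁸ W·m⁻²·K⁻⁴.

P ≈ 19400 W

Steady state: P = εσA T⁴.
A = 2·4.93 = 9.860 m²; T⁴ = (448)⁴ = 4.028×10¹⁰ K⁴.
P = 0.86 × 5.67×10⁻⁸ × 9.860 × 4.028×10¹⁰.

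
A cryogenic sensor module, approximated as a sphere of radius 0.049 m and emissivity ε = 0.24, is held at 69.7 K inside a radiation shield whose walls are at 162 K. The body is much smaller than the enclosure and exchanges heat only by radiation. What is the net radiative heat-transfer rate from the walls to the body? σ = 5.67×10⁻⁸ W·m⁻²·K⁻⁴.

P_net ≈ 0.273 W

For a small grey body in a large enclosure: P_net = εσA(T_body⁴ − T_wall⁴).
A = 4πr² = 0.03017 m²; T_body⁴ − T_wall⁴ = 2.360×10⁷ − 6.887×10⁸ = -6.651×10⁸ K⁴.
|P_net| = 0.24·5.67×10⁻⁸·0.03017·6.651×10⁸.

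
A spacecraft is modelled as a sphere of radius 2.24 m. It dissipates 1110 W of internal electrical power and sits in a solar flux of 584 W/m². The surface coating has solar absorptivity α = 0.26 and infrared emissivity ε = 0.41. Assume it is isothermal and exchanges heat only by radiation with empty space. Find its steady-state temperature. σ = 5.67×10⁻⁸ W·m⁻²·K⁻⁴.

At steady state, absorbed solar power + internal power = radiated power.
Absorbed: α·S·A_cross = 0.26·584·15.76 = 2393 W (cross-section πr²).
Total input = 2393 + 1110 = 3503 W.
Radiated: εσ·A_surf·T⁴ with A_surf = 4πr² = 63.05 m².
T⁴ = 3503/(0.41·5.67×10⁻⁸·63.05) = 2.390×10⁹ K⁴.

T ≈ 221 K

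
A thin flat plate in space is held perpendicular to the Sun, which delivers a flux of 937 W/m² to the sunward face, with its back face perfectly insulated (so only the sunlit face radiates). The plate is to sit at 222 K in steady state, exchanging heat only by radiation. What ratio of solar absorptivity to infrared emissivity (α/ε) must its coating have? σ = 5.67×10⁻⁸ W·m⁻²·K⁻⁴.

α/ε ≈ 0.147

Balance: αS·A = εσ·1A·T⁴ ⇒ α/ε = σT⁴/S.
α/ε = 5.67×10⁻⁸·(222)⁴/937 = 5.67×10⁻⁸·2.429×10⁹/937.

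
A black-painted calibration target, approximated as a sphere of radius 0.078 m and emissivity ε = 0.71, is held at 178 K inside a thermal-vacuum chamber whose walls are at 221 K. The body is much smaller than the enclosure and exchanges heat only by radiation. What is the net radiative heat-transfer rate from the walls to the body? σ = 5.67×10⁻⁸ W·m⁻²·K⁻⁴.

P_net ≈ 4.25 W

For a small grey body in a large enclosure: P_net = εσA(T_body⁴ − T_wall⁴).
A = 4πr² = 0.07645 m²; T_body⁴ − T_wall⁴ = 1.004×10⁹ − 2.385×10⁹ = -1.382×10⁹ K⁴.
|P_net| = 0.71·5.67×10⁻⁸·0.07645·1.382×10⁹.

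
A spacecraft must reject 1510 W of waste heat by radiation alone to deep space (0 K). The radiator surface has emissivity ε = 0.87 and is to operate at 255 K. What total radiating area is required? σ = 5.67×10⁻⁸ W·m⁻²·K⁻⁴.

A ≈ 7.24 m²

P = εσA T⁴ ⇒ A = P/(εσT⁴).
T⁴ = 4.228×10⁹ K⁴.
A = 1510/(0.87 × 5.67×10⁻⁸ × 4.228×10⁹).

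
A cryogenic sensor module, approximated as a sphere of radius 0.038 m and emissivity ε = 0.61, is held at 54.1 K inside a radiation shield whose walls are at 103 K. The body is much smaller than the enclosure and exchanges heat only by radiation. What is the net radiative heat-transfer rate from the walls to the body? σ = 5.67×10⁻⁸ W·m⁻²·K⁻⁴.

P_net ≈ 0.0653 W

For a small grey body in a large enclosure: P_net = εσA(T_body⁴ − T_wall⁴).
A = 4πr² = 0.01815 m²; T_body⁴ − T_wall⁴ = 8.566×10⁶ − 1.126×10⁸ = -1.040×10⁸ K⁴.
|P_net| = 0.61·5.67×10⁻⁸·0.01815·1.040×10⁸.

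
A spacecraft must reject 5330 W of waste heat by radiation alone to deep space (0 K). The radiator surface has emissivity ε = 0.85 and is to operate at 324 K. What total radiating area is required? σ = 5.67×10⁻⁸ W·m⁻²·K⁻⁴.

A ≈ 10.0 m²

P = εσA T⁴ ⇒ A = P/(εσT⁴).
T⁴ = 1.102×10¹⁰ K⁴.
A = 5330/(0.85 × 5.67×10⁻⁸ × 1.102×10¹⁰).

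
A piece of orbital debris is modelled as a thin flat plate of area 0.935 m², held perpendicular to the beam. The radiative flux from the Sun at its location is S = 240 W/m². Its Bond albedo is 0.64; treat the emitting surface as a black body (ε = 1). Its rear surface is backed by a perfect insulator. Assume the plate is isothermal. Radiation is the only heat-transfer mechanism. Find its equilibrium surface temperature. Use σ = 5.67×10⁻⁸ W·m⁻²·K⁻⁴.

At equilibrium, absorbed power = emitted power.
Absorbing cross-section = A = 0.9350 m²; emitting surface = A = 0.9350 m² (ratio 1).
(1−a)S·A_cross = εσ·A_surf·T⁴  ⇒  T⁴ = (1−a)S/(1σ).
T⁴ = 0.360·240/(1·5.67×10⁻⁸) = 1.524×10⁹ K⁴.
T = (1.524×10⁹)^(1/4).

T ≈ 198 K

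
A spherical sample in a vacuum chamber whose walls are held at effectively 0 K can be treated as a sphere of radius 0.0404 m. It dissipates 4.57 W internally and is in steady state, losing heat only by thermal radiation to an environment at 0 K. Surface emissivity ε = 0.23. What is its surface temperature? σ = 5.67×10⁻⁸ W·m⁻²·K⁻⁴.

Steady state: internal power = radiated power, P = εσA T⁴.
Radiating area A = 4πr² = 0.02051 m².
T⁴ = P/(εσA) = 4.57/(0.23·5.67×10⁻⁸·0.02051) = 1.709×10¹⁰ K⁴.
T = (1.709×10¹⁰)^(1/4).

T ≈ 362 K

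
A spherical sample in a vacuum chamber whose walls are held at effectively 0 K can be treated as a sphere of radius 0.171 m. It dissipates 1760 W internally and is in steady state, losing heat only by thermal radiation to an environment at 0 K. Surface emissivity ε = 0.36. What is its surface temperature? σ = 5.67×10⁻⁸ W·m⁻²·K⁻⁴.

T ≈ 696 K

Steady state: internal power = radiated power, P = εσA T⁴.
Radiating area A = 4πr² = 0.3675 m².
T⁴ = P/(εσA) = 1760/(0.36·5.67×10⁻⁸·0.3675) = 2.347×10¹¹ K⁴.
T = (2.347×10¹¹)^(1/4).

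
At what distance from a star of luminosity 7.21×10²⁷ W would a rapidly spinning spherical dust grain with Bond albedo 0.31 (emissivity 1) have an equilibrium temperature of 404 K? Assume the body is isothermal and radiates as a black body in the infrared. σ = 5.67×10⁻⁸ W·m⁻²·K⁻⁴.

d ≈ 2.56×10¹¹ m

For an isothermal black-emitting sphere, (1−a)S·πr² = σ·4πr²·T⁴ ⇒ S = 4σT⁴/(1−a).
S = 4·5.67×10⁻⁸·(404)⁴/0.690 = 8756 W/m².
Flux falls as S = L/(4πd²), so d = √(L/(4πS)) = √(7.21×10²⁷/(4π·8756)).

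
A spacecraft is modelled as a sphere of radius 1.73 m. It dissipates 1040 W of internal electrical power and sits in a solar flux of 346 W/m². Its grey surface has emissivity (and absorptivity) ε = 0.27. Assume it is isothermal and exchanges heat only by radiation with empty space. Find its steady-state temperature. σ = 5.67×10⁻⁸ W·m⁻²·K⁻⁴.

T ≈ 240 K

At steady state, absorbed solar power + internal power = radiated power.
Absorbed: α·S·A_cross = 0.27·346·9.402 = 878.4 W (cross-section πr²).
Total input = 878.4 + 1040 = 1918 W.
Radiated: εσ·A_surf·T⁴ with A_surf = 4πr² = 37.61 m².
T⁴ = 1918/(0.27·5.67×10⁻⁸·37.61) = 3.332×10⁹ K⁴.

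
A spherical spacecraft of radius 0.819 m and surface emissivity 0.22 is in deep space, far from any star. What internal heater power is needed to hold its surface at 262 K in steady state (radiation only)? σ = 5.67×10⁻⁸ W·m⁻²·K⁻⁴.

P ≈ 495 W

P = εσ·4πr²·T⁴.
4πr² = 8.429 m²; T⁴ = 4.712×10⁹ K⁴.
P = 0.22·5.67×10⁻⁸·8.429·4.712×10⁹.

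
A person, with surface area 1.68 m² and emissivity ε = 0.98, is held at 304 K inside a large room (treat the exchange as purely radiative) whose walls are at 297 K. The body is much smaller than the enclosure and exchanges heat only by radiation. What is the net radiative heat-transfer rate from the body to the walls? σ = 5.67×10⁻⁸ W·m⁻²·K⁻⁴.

For a small grey body in a large enclosure: P_net = εσA(T_body⁴ − T_wall⁴).
A = 1.68 m²; T_body⁴ − T_wall⁴ = 8.541×10⁹ − 7.781×10⁹ = 7.599×10⁸ K⁴.
|P_net| = 0.98·5.67×10⁻⁸·1.680·7.599×10⁸.

P_net ≈ 70.9 W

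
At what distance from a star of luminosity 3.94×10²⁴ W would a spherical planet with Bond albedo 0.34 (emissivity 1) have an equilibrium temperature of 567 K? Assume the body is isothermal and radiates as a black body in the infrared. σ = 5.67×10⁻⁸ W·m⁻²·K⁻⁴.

d ≈ 2.97×10⁹ m

For an isothermal black-emitting sphere, (1−a)S·πr² = σ·4πr²·T⁴ ⇒ S = 4σT⁴/(1−a).
S = 4·5.67×10⁻⁸·(567)⁴/0.660 = 35520 W/m².
Flux falls as S = L/(4πd²), so d = √(L/(4πS)) = √(3.94×10²⁴/(4π·35520)).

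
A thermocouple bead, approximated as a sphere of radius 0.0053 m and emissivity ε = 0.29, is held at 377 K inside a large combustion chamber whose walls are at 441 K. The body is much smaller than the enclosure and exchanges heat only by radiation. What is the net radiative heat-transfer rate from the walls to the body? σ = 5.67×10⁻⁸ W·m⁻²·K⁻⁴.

For a small grey body in a large enclosure: P_net = εσA(T_body⁴ − T_wall⁴).
A = 4πr² = 3.530×10⁻⁴ m²; T_body⁴ − T_wall⁴ = 2.020×10¹⁰ − 3.782×10¹⁰ = -1.762×10¹⁰ K⁴.
|P_net| = 0.29·5.67×10⁻⁸·3.530×10⁻⁴·1.762×10¹⁰.

P_net ≈ 0.102 W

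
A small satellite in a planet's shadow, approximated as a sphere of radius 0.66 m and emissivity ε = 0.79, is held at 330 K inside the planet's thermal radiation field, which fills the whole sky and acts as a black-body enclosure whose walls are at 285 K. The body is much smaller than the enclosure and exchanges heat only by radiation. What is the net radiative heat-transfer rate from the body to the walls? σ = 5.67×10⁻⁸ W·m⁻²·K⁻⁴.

P_net ≈ 1290 W

For a small grey body in a large enclosure: P_net = εσA(T_body⁴ − T_wall⁴).
A = 4πr² = 5.474 m²; T_body⁴ − T_wall⁴ = 1.186×10¹⁰ − 6.598×10⁹ = 5.262×10⁹ K⁴.
|P_net| = 0.79·5.67×10⁻⁸·5.474·5.262×10⁹.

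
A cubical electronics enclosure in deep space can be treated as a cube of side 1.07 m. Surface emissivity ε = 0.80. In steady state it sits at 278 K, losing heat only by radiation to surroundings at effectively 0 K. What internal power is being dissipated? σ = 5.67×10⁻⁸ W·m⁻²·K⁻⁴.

Steady state: P = εσA T⁴.
A = 6L² = 6.869 m²; T⁴ = (278)⁴ = 5.973×10⁹ K⁴.
P = 0.80 × 5.67×10⁻⁸ × 6.869 × 5.973×10⁹.

P ≈ 1860 W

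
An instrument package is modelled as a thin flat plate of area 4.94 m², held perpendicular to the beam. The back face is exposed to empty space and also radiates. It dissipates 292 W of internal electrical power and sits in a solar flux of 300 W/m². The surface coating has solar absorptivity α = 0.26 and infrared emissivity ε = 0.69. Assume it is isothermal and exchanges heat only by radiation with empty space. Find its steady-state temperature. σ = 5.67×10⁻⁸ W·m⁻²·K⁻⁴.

T ≈ 205 K

At steady state, absorbed solar power + internal power = radiated power.
Absorbed: α·S·A_cross = 0.26·300·4.940 = 385.3 W (cross-section A).
Total input = 385.3 + 292 = 677.3 W.
Radiated: εσ·A_surf·T⁴ with A_surf = 2A = 9.880 m².
T⁴ = 677.3/(0.69·5.67×10⁻⁸·9.880) = 1.752×10⁹ K⁴.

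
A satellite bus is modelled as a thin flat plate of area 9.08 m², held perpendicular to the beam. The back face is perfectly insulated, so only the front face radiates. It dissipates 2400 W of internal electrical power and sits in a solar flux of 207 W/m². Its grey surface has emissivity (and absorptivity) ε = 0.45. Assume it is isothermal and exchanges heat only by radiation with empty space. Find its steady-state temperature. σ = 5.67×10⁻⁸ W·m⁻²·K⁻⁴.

T ≈ 344 K

At steady state, absorbed solar power + internal power = radiated power.
Absorbed: α·S·A_cross = 0.45·207·9.080 = 845.8 W (cross-section A).
Total input = 845.8 + 2400 = 3246 W.
Radiated: εσ·A_surf·T⁴ with A_surf = A = 9.080 m².
T⁴ = 3246/(0.45·5.67×10⁻⁸·9.080) = 1.401×10¹⁰ K⁴.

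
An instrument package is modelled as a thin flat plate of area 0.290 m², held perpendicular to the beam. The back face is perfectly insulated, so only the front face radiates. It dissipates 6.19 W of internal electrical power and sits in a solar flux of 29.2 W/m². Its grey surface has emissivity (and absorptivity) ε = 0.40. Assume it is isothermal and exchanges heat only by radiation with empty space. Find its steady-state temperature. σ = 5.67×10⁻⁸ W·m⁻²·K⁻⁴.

At steady state, absorbed solar power + internal power = radiated power.
Absorbed: α·S·A_cross = 0.40·29.2·0.2900 = 3.387 W (cross-section A).
Total input = 3.387 + 6.19 = 9.577 W.
Radiated: εσ·A_surf·T⁴ with A_surf = A = 0.2900 m².
T⁴ = 9.577/(0.40·5.67×10⁻⁸·0.2900) = 1.456×10⁹ K⁴.

T ≈ 195 K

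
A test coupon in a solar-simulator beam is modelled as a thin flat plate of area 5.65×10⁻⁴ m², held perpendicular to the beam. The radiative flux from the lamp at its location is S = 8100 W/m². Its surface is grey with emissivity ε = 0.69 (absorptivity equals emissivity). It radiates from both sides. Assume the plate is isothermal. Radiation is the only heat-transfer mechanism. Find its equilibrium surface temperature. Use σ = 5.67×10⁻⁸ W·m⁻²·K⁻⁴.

T ≈ 517 K

At equilibrium, absorbed power = emitted power.
Absorbing cross-section = A = 5.650×10⁻⁴ m²; emitting surface = 2A = 0.001130 m² (ratio 2).
εS·A_cross = εσ·A_surf·T⁴  ⇒  T⁴ = S/(2σ)   (ε cancels).
T⁴ = 8100/(2·5.67×10⁻⁸) = 7.143×10¹⁰ K⁴.
T = (7.143×10¹⁰)^(1/4).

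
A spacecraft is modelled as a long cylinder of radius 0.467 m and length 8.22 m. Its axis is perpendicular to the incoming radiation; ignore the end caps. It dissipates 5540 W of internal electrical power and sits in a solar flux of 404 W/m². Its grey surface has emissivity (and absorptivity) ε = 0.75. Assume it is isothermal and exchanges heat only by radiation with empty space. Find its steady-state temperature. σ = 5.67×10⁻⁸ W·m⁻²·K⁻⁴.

T ≈ 296 K

At steady state, absorbed solar power + internal power = radiated power.
Absorbed: α·S·A_cross = 0.75·404·7.677 = 2326 W (cross-section 2rL).
Total input = 2326 + 5540 = 7866 W.
Radiated: εσ·A_surf·T⁴ with A_surf = 2πrL = 24.12 m².
T⁴ = 7866/(0.75·5.67×10⁻⁸·24.12) = 7.669×10⁹ K⁴.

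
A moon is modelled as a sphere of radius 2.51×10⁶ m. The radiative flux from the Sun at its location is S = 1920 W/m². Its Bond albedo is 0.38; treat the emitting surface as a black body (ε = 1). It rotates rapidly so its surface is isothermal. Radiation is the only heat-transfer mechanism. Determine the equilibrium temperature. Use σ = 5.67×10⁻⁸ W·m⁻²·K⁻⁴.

At equilibrium, absorbed power = emitted power.
Absorbing cross-section = πr² = 1.979×10¹³ m²; emitting surface = 4πr² = 7.917×10¹³ m² (ratio 4).
(1−a)S·A_cross = εσ·A_surf·T⁴  ⇒  T⁴ = (1−a)S/(4σ).
T⁴ = 0.620·1920/(4·5.67×10⁻⁸) = 5.249×10⁹ K⁴.
T = (5.249×10⁹)^(1/4).

T ≈ 269 K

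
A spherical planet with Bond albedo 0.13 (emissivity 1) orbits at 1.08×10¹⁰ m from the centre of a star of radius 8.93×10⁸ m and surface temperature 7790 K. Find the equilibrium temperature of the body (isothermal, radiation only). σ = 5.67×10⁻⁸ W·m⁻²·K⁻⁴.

T ≈ 1530 K

The star's surface emits σT_*⁴; at distance d the flux is S = σT_*⁴(R_*/d)².
S = 5.67×10⁻⁸·(7790)⁴·(8.93×10⁸/1.08×10¹⁰)² = 1.428×10⁶ W/m².
For an isothermal sphere T⁴ = (1−a)S/(4σ) = 5.476×10¹² K⁴.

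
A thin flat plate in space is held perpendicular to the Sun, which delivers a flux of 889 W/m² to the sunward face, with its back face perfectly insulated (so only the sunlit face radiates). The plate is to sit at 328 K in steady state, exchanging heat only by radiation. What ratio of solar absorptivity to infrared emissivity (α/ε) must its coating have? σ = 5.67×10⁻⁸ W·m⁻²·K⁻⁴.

Balance: αS·A = εσ·1A·T⁴ ⇒ α/ε = σT⁴/S.
α/ε = 5.67×10⁻⁸·(328)⁴/889 = 5.67×10⁻⁸·1.157×10¹⁰/889.

α/ε ≈ 0.738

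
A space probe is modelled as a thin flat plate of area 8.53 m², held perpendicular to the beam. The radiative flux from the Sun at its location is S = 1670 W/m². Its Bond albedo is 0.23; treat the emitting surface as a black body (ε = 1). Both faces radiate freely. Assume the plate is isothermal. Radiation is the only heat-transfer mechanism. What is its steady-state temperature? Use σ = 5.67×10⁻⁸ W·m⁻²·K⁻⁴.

At equilibrium, absorbed power = emitted power.
Absorbing cross-section = A = 8.530 m²; emitting surface = 2A = 17.06 m² (ratio 2).
(1−a)S·A_cross = εσ·A_surf·T⁴  ⇒  T⁴ = (1−a)S/(2σ).
T⁴ = 0.770·1670/(2·5.67×10⁻⁸) = 1.134×10¹⁰ K⁴.
T = (1.134×10¹⁰)^(1/4).

T ≈ 326 K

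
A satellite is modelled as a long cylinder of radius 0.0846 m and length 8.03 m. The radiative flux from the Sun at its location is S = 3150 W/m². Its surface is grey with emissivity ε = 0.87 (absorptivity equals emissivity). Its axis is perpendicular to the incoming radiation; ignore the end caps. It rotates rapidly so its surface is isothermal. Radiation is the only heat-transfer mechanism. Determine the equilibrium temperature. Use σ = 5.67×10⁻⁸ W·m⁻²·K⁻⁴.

At equilibrium, absorbed power = emitted power.
Absorbing cross-section = 2rL = 1.359 m²; emitting surface = 2πrL = 4.268 m² (ratio π).
εS·A_cross = εσ·A_surf·T⁴  ⇒  T⁴ = S/(πσ)   (ε cancels).
T⁴ = 3150/(π·5.67×10⁻⁸) = 1.768×10¹⁰ K⁴.
T = (1.768×10¹⁰)^(1/4).

T ≈ 365 K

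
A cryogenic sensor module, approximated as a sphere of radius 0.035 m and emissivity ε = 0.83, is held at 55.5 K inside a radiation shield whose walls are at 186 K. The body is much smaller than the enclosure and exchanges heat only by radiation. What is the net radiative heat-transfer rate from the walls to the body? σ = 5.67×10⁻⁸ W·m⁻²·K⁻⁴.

For a small grey body in a large enclosure: P_net = εσA(T_body⁴ − T_wall⁴).
A = 4πr² = 0.01539 m²; T_body⁴ − T_wall⁴ = 9.488×10⁶ − 1.197×10⁹ = -1.187×10⁹ K⁴.
|P_net| = 0.83·5.67×10⁻⁸·0.01539·1.187×10⁹.

P_net ≈ 0.860 W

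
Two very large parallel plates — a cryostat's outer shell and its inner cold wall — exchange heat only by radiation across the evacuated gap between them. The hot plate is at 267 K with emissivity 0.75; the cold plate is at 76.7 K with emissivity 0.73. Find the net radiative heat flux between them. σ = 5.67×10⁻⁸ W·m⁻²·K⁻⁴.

q ≈ 168 W/m²

For two infinite grey parallel plates, q = σ(T₁⁴ − T₂⁴)/(1/ε₁ + 1/ε₂ − 1).
T₁⁴ − T₂⁴ = 5.082×10⁹ − 3.461×10⁷ = 5.048×10⁹ K⁴.
1/ε₁ + 1/ε₂ − 1 = 1.333 + 1.370 − 1 = 1.703.
q = 5.67×10⁻⁸ × 5.048×10⁹ / 1.703.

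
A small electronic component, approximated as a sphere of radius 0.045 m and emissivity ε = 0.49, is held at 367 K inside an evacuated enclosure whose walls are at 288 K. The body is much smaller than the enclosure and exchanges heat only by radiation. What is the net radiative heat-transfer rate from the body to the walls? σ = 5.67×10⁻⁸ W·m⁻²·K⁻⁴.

For a small grey body in a large enclosure: P_net = εσA(T_body⁴ − T_wall⁴).
A = 4πr² = 0.02545 m²; T_body⁴ − T_wall⁴ = 1.814×10¹⁰ − 6.880×10⁹ = 1.126×10¹⁰ K⁴.
|P_net| = 0.49·5.67×10⁻⁸·0.02545·1.126×10¹⁰.

P_net ≈ 7.96 W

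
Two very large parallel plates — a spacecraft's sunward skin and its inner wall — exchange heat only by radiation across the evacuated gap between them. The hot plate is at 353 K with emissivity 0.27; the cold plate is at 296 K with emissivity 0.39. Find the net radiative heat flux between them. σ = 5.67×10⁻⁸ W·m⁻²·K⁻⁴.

q ≈ 84.5 W/m²

For two infinite grey parallel plates, q = σ(T₁⁴ − T₂⁴)/(1/ε₁ + 1/ε₂ − 1).
T₁⁴ − T₂⁴ = 1.553×10¹⁰ − 7.677×10⁹ = 7.851×10⁹ K⁴.
1/ε₁ + 1/ε₂ − 1 = 3.704 + 2.564 − 1 = 5.268.
q = 5.67×10⁻⁸ × 7.851×10⁹ / 5.268.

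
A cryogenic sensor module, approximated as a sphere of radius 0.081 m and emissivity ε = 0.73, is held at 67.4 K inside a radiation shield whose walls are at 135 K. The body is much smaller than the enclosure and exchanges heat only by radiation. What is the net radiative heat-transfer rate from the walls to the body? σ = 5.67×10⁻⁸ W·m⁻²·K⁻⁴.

P_net ≈ 1.06 W

For a small grey body in a large enclosure: P_net = εσA(T_body⁴ − T_wall⁴).
A = 4πr² = 0.08245 m²; T_body⁴ − T_wall⁴ = 2.064×10⁷ − 3.322×10⁸ = -3.115×10⁸ K⁴.
|P_net| = 0.73·5.67×10⁻⁸·0.08245·3.115×10⁸.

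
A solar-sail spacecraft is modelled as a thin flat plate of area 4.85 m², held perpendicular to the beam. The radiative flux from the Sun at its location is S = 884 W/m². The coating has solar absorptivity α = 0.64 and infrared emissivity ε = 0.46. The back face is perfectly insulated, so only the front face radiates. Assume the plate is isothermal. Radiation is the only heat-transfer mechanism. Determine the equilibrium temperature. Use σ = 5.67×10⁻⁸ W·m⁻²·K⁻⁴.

T ≈ 384 K

At equilibrium, absorbed power = emitted power.
Absorbing cross-section = A = 4.850 m²; emitting surface = A = 4.850 m² (ratio 1).
αS·A_cross = εσ·A_surf·T⁴  ⇒  T⁴ = αS/(ε·1σ).
T⁴ = 0.640·884/(0.46·1·5.67×10⁻⁸) = 2.169×10¹⁰ K⁴.
T = (2.169×10¹⁰)^(1/4).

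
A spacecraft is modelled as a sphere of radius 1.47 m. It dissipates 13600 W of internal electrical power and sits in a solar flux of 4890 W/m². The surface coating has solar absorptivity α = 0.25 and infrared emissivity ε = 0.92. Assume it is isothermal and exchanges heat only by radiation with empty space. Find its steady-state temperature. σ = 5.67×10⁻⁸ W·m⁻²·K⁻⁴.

At steady state, absorbed solar power + internal power = radiated power.
Absorbed: α·S·A_cross = 0.25·4890·6.789 = 8299 W (cross-section πr²).
Total input = 8299 + 13600 = 21900 W.
Radiated: εσ·A_surf·T⁴ with A_surf = 4πr² = 27.15 m².
T⁴ = 21900/(0.92·5.67×10⁻⁸·27.15) = 1.546×10¹⁰ K⁴.

T ≈ 353 K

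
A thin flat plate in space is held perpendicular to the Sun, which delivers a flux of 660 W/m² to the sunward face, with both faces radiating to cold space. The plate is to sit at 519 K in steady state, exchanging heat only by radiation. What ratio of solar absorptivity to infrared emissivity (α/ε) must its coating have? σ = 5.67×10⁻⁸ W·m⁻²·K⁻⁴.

α/ε ≈ 12.5

Balance: αS·A = εσ·2A·T⁴ ⇒ α/ε = 2σT⁴/S.
α/ε = 2·5.67×10⁻⁸·(519)⁴/660 = 2·5.67×10⁻⁸·7.256×10¹⁰/660.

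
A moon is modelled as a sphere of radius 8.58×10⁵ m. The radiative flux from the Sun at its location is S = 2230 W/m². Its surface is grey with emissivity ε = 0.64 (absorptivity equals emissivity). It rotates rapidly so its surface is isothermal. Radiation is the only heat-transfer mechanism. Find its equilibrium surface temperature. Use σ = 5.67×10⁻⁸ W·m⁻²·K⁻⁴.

At equilibrium, absorbed power = emitted power.
Absorbing cross-section = πr² = 2.313×10¹² m²; emitting surface = 4πr² = 9.251×10¹² m² (ratio 4).
εS·A_cross = εσ·A_surf·T⁴  ⇒  T⁴ = S/(4σ)   (ε cancels).
T⁴ = 2230/(4·5.67×10⁻⁸) = 9.832×10⁹ K⁴.
T = (9.832×10⁹)^(1/4).

T ≈ 315 K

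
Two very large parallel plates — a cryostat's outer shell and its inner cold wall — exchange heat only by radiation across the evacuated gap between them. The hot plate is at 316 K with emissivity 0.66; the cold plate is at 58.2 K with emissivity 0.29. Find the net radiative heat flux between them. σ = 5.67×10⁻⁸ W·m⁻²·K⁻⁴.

q ≈ 142 W/m²

For two infinite grey parallel plates, q = σ(T₁⁴ − T₂⁴)/(1/ε₁ + 1/ε₂ − 1).
T₁⁴ − T₂⁴ = 9.971×10⁹ − 1.147×10⁷ = 9.960×10⁹ K⁴.
1/ε₁ + 1/ε₂ − 1 = 1.515 + 3.448 − 1 = 3.963.
q = 5.67×10⁻⁸ × 9.960×10⁹ / 3.963.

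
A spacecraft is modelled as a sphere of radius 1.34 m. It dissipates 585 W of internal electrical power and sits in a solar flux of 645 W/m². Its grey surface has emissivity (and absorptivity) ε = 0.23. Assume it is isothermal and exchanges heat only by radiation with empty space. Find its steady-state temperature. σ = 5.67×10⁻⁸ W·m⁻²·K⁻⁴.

T ≈ 264 K

At steady state, absorbed solar power + internal power = radiated power.
Absorbed: α·S·A_cross = 0.23·645·5.641 = 836.8 W (cross-section πr²).
Total input = 836.8 + 585 = 1422 W.
Radiated: εσ·A_surf·T⁴ with A_surf = 4πr² = 22.56 m².
T⁴ = 1422/(0.23·5.67×10⁻⁸·22.56) = 4.832×10⁹ K⁴.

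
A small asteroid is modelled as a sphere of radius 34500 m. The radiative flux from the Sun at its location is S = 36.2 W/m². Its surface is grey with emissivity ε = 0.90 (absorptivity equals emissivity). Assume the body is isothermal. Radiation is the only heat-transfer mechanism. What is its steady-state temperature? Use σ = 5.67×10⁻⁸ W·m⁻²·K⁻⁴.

T ≈ 112 K

At equilibrium, absorbed power = emitted power.
Absorbing cross-section = πr² = 3.739×10⁹ m²; emitting surface = 4πr² = 1.496×10¹⁰ m² (ratio 4).
εS·A_cross = εσ·A_surf·T⁴  ⇒  T⁴ = S/(4σ)   (ε cancels).
T⁴ = 36.2/(4·5.67×10⁻⁸) = 1.596×10⁸ K⁴.
T = (1.596×10⁸)^(1/4).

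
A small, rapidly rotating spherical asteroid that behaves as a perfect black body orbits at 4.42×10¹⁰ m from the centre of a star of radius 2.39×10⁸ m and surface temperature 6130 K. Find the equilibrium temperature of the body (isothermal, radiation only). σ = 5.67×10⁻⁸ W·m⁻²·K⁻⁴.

The star's surface emits σT_*⁴; at distance d the flux is S = σT_*⁴(R_*/d)².
S = 5.67×10⁻⁸·(6130)⁴·(2.39×10⁸/4.42×10¹⁰)² = 2341 W/m².
For an isothermal sphere T⁴ = (1−a)S/(4σ) = 1.032×10¹⁰ K⁴.

T ≈ 319 K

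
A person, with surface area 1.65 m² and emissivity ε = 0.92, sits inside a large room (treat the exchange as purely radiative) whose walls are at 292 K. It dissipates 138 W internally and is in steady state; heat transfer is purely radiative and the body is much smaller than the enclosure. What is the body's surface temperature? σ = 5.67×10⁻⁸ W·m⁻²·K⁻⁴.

T ≈ 307 K

For a small grey body in a large enclosure, net radiated power = εσA(T⁴ − T_w⁴).
Steady state: P = εσA(T⁴ − T_w⁴) with A = 1.65 m².
T⁴ = P/(εσA) + T_w⁴ = 138/(0.92·5.67×10⁻⁸·1.650) + (292)⁴
    = 1.603×10⁹ + 7.270×10⁹ = 8.873×10⁹ K⁴.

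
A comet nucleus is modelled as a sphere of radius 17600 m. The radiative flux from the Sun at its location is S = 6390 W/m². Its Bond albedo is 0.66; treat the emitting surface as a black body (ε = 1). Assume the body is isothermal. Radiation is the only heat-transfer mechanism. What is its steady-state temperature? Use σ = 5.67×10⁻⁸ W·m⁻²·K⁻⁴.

T ≈ 313 K

At equilibrium, absorbed power = emitted power.
Absorbing cross-section = πr² = 9.731×10⁸ m²; emitting surface = 4πr² = 3.893×10⁹ m² (ratio 4).
(1−a)S·A_cross = εσ·A_surf·T⁴  ⇒  T⁴ = (1−a)S/(4σ).
T⁴ = 0.340·6390/(4·5.67×10⁻⁸) = 9.579×10⁹ K⁴.
T = (9.579×10⁹)^(1/4).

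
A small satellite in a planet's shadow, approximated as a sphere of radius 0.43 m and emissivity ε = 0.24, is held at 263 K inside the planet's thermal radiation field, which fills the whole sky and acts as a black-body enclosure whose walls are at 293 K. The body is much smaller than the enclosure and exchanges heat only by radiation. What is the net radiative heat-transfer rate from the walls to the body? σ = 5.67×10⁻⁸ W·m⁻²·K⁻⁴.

P_net ≈ 81.8 W

For a small grey body in a large enclosure: P_net = εσA(T_body⁴ − T_wall⁴).
A = 4πr² = 2.324 m²; T_body⁴ − T_wall⁴ = 4.784×10⁹ − 7.370×10⁹ = -2.586×10⁹ K⁴.
|P_net| = 0.24·5.67×10⁻⁸·2.324·2.586×10⁹.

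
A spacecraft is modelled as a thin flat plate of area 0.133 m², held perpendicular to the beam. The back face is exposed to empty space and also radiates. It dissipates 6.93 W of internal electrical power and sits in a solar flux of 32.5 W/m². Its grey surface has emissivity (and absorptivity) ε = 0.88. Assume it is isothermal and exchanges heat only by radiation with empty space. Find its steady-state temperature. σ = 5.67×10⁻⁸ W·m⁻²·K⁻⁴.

T ≈ 169 K

At steady state, absorbed solar power + internal power = radiated power.
Absorbed: α·S·A_cross = 0.88·32.5·0.1330 = 3.804 W (cross-section A).
Total input = 3.804 + 6.93 = 10.73 W.
Radiated: εσ·A_surf·T⁴ with A_surf = 2A = 0.2660 m².
T⁴ = 10.73/(0.88·5.67×10⁻⁸·0.2660) = 8.087×10⁸ K⁴.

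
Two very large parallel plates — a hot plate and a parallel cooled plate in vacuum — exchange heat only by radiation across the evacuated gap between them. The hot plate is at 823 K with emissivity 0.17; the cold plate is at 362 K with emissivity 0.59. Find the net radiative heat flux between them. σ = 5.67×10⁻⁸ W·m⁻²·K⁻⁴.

q ≈ 3810 W/m²

For two infinite grey parallel plates, q = σ(T₁⁴ − T₂⁴)/(1/ε₁ + 1/ε₂ − 1).
T₁⁴ − T₂⁴ = 4.588×10¹¹ − 1.717×10¹⁰ = 4.416×10¹¹ K⁴.
1/ε₁ + 1/ε₂ − 1 = 5.882 + 1.695 − 1 = 6.577.
q = 5.67×10⁻⁸ × 4.416×10¹¹ / 6.577.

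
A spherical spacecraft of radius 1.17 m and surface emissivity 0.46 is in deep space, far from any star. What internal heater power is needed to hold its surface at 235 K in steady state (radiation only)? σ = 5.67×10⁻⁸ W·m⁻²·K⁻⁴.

P = εσ·4πr²·T⁴.
4πr² = 17.20 m²; T⁴ = 3.050×10⁹ K⁴.
P = 0.46·5.67×10⁻⁸·17.20·3.050×10⁹.

P ≈ 1370 W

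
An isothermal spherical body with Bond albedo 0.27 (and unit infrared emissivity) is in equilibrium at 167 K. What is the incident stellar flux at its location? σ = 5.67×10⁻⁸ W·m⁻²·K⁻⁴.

(1−a)S·πr² = σ·4πr²·T⁴ ⇒ S = 4σT⁴/(1−a).
S = 4·5.67×10⁻⁸·7.778×10⁸/0.730.

S ≈ 242 W/m²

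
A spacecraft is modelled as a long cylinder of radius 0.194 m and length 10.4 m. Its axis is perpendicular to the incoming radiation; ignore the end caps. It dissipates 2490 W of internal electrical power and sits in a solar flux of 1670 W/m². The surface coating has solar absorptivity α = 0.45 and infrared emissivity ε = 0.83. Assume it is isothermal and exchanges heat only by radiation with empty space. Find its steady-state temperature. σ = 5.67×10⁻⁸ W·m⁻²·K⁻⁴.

At steady state, absorbed solar power + internal power = radiated power.
Absorbed: α·S·A_cross = 0.45·1670·4.035 = 3032 W (cross-section 2rL).
Total input = 3032 + 2490 = 5522 W.
Radiated: εσ·A_surf·T⁴ with A_surf = 2πrL = 12.68 m².
T⁴ = 5522/(0.83·5.67×10⁻⁸·12.68) = 9.257×10⁹ K⁴.

T ≈ 310 K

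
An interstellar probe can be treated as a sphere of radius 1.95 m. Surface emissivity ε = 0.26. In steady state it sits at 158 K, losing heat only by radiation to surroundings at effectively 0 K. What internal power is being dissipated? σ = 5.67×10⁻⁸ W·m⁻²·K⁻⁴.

Steady state: P = εσA T⁴.
A = 4πr² = 47.78 m²; T⁴ = (158)⁴ = 6.232×10⁸ K⁴.
P = 0.26 × 5.67×10⁻⁸ × 47.78 × 6.232×10⁸.

P ≈ 439 W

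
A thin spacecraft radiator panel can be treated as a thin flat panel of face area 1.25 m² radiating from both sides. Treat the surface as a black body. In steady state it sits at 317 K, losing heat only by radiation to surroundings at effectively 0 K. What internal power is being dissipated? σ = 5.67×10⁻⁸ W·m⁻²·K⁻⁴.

P ≈ 1430 W

Steady state: P = εσA T⁴.
A = 2·1.25 = 2.500 m²; T⁴ = (317)⁴ = 1.010×10¹⁰ K⁴.
P = 1.0 × 5.67×10⁻⁸ × 2.500 × 1.010×10¹⁰.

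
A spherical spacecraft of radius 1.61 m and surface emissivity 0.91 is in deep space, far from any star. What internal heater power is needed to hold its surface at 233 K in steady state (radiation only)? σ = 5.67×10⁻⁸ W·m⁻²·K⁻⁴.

P ≈ 4950 W

P = εσ·4πr²·T⁴.
4πr² = 32.57 m²; T⁴ = 2.947×10⁹ K⁴.
P = 0.91·5.67×10⁻⁸·32.57·2.947×10⁹.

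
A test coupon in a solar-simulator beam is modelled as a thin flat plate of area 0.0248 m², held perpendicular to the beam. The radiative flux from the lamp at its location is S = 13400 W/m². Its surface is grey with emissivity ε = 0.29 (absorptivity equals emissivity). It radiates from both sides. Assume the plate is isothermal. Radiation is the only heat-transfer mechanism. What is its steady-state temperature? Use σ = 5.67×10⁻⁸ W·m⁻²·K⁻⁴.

T ≈ 586 K

At equilibrium, absorbed power = emitted power.
Absorbing cross-section = A = 0.02480 m²; emitting surface = 2A = 0.04960 m² (ratio 2).
εS·A_cross = εσ·A_surf·T⁴  ⇒  T⁴ = S/(2σ)   (ε cancels).
T⁴ = 13400/(2·5.67×10⁻⁸) = 1.182×10¹¹ K⁴.
T = (1.182×10¹¹)^(1/4).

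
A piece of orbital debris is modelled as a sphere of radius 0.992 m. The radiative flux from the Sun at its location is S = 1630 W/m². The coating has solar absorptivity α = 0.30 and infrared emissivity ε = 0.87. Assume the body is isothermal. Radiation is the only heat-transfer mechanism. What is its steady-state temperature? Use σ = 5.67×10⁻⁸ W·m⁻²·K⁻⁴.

At equilibrium, absorbed power = emitted power.
Absorbing cross-section = πr² = 3.092 m²; emitting surface = 4πr² = 12.37 m² (ratio 4).
αS·A_cross = εσ·A_surf·T⁴  ⇒  T⁴ = αS/(ε·4σ).
T⁴ = 0.300·1630/(0.87·4·5.67×10⁻⁸) = 2.478×10⁹ K⁴.
T = (2.478×10⁹)^(1/4).

T ≈ 223 K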